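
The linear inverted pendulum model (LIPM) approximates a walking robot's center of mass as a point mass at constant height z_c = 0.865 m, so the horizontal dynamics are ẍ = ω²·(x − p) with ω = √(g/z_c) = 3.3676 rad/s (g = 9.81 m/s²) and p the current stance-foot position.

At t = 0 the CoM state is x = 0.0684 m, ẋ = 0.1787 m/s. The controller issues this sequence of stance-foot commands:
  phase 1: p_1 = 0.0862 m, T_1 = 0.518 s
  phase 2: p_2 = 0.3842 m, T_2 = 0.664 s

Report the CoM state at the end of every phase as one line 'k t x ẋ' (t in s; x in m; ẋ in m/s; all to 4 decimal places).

phase 1: p=0.0862, T=0.518, ωT=1.744417, cosh=2.948655, sinh=2.773908; start (x,ẋ)=(0.068400, 0.178700) → end (x,ẋ)=(0.180910, 0.360647)
phase 2: p=0.3842, T=0.664, ωT=2.236086, cosh=4.731759, sinh=4.624883; start (x,ẋ)=(0.180910, 0.360647) → end (x,ẋ)=(-0.082425, -1.459695)

1 0.5180 0.1809 0.3606
2 1.1820 -0.0824 -1.4597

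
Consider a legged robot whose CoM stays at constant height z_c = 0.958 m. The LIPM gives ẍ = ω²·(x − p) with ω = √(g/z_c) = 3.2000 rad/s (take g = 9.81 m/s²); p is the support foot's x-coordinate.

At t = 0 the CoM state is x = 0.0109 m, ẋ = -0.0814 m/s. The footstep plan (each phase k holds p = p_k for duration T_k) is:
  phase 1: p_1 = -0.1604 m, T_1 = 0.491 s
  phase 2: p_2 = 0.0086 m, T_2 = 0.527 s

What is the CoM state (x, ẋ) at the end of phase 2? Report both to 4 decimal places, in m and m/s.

phase 1: p=-0.1604, T=0.491, ωT=1.571200, cosh=2.510108, sinh=2.302312; start (x,ẋ)=(0.010900, -0.081400) → end (x,ẋ)=(0.211016, 1.057713)
phase 2: p=0.0086, T=0.527, ωT=1.686400, cosh=2.792595, sinh=2.607410; start (x,ẋ)=(0.211016, 1.057713) → end (x,ẋ)=(1.435708, 4.642667)

x = 1.4357, ẋ = 4.6427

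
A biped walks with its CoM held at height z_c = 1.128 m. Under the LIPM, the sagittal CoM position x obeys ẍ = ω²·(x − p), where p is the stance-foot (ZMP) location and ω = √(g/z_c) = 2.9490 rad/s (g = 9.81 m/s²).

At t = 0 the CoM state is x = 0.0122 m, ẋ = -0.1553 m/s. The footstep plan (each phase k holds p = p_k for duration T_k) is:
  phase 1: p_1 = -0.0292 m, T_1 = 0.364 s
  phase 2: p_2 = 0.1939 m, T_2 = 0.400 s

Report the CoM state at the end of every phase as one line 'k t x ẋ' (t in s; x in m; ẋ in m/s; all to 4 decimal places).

phase 1: p=-0.0292, T=0.364, ωT=1.073436, cosh=1.633623, sinh=1.291791; start (x,ẋ)=(0.012200, -0.155300) → end (x,ẋ)=(-0.029596, -0.095989)
phase 2: p=0.1939, T=0.400, ωT=1.179600, cosh=1.780237, sinh=1.472836; start (x,ẋ)=(-0.029596, -0.095989) → end (x,ẋ)=(-0.251916, -1.141614)

1 0.3640 -0.0296 -0.0960
2 0.7640 -0.2519 -1.1416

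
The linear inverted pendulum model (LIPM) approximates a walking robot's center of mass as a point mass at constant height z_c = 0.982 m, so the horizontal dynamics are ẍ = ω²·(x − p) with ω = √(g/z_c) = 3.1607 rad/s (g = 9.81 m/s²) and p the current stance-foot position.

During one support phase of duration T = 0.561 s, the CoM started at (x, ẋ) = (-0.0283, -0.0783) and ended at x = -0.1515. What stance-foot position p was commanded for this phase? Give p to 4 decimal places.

p = -0.0025

ωT = 3.1607·0.561 = 1.773153; cosh(ωT) = 3.029594, sinh(ωT) = 2.859797
x(T) = p + (x₀−p)·cosh(ωT) + (ẋ₀/ω)·sinh(ωT) ⇒ p·(1 − cosh) = x(T) − x₀·cosh − (ẋ₀/ω)·sinh
numerator   = -0.1515 − (-0.0283)·3.029594 − (-0.0783/3.1607)·2.859797 = 0.005083
denominator = 1 − 3.029594 = -2.029594
p = 0.005083 / -2.029594 = -0.0025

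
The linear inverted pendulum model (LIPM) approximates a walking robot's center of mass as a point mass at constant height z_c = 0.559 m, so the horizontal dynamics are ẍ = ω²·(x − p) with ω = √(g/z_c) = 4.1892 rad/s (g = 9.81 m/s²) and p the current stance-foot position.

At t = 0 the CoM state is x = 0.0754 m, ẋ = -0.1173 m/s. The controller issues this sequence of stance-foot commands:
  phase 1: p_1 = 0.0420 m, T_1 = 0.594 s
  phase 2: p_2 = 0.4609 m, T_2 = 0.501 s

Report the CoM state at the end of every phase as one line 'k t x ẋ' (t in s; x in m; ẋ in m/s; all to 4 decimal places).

1 0.5940 0.0771 0.1255
2 1.0950 -1.0076 -5.9395

phase 1: p=0.0420, T=0.594, ωT=2.488385, cosh=6.062427, sinh=5.979383; start (x,ẋ)=(0.075400, -0.117300) → end (x,ẋ)=(0.077059, 0.125508)
phase 2: p=0.4609, T=0.501, ωT=2.098789, cosh=4.139447, sinh=4.016842; start (x,ẋ)=(0.077059, 0.125508) → end (x,ẋ)=(-1.007645, -5.939495)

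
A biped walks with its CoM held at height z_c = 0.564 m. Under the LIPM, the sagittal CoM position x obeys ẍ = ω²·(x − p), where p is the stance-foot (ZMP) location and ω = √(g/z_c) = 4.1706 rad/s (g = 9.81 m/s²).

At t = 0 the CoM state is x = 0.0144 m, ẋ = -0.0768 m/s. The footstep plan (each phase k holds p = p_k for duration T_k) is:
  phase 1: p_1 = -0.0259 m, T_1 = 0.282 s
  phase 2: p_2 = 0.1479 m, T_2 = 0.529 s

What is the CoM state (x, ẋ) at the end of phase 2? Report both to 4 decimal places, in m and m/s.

phase 1: p=-0.0259, T=0.282, ωT=1.176109, cosh=1.775107, sinh=1.466630; start (x,ẋ)=(0.014400, -0.076800) → end (x,ẋ)=(0.018629, 0.110176)
phase 2: p=0.1479, T=0.529, ωT=2.206247, cosh=4.595843, sinh=4.485730; start (x,ẋ)=(0.018629, 0.110176) → end (x,ẋ)=(-0.327707, -1.912068)

x = -0.3277, ẋ = -1.9121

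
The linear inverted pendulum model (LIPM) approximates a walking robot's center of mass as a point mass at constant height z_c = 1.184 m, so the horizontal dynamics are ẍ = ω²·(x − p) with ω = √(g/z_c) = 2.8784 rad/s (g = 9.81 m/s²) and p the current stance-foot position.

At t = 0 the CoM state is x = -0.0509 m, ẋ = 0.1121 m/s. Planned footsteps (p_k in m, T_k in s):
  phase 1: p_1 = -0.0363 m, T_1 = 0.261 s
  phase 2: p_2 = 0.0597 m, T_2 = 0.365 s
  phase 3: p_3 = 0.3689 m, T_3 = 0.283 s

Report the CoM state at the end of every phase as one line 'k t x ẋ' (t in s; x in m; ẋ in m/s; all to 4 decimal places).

1 0.2610 -0.0231 0.1106
2 0.6260 -0.0250 -0.1217
3 0.9090 -0.2014 -1.1934

phase 1: p=-0.0363, T=0.261, ωT=0.751262, cosh=1.295722, sinh=0.823952; start (x,ẋ)=(-0.050900, 0.112100) → end (x,ẋ)=(-0.023129, 0.110624)
phase 2: p=0.0597, T=0.365, ωT=1.050616, cosh=1.604567, sinh=1.254845; start (x,ẋ)=(-0.023129, 0.110624) → end (x,ẋ)=(-0.024977, -0.121668)
phase 3: p=0.3689, T=0.283, ωT=0.814587, cosh=1.350533, sinh=0.907711; start (x,ẋ)=(-0.024977, -0.121668) → end (x,ẋ)=(-0.201412, -1.193421)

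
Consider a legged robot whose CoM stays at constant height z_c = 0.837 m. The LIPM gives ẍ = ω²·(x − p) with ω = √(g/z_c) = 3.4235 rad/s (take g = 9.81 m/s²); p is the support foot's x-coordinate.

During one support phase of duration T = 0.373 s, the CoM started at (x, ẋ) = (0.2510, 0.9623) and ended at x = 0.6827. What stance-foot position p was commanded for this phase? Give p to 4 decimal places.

p = 0.2865

ωT = 3.4235·0.373 = 1.276965; cosh(ωT) = 1.932312, sinh(ωT) = 1.653430
x(T) = p + (x₀−p)·cosh(ωT) + (ẋ₀/ω)·sinh(ωT) ⇒ p·(1 − cosh) = x(T) − x₀·cosh − (ẋ₀/ω)·sinh
numerator   = 0.6827 − (0.2510)·1.932312 − (0.9623/3.4235)·1.653430 = -0.267067
denominator = 1 − 1.932312 = -0.932312
p = -0.267067 / -0.932312 = 0.2865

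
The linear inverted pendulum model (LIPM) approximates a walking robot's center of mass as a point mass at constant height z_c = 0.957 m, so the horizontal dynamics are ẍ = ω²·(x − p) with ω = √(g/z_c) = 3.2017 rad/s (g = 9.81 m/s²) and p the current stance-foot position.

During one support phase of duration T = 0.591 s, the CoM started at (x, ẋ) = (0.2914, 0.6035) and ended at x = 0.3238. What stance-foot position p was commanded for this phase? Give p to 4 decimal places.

ωT = 3.2017·0.591 = 1.892205; cosh(ωT) = 3.392359, sinh(ωT) = 3.241620
x(T) = p + (x₀−p)·cosh(ωT) + (ẋ₀/ω)·sinh(ωT) ⇒ p·(1 − cosh) = x(T) − x₀·cosh − (ẋ₀/ω)·sinh
numerator   = 0.3238 − (0.2914)·3.392359 − (0.6035/3.2017)·3.241620 = -1.275758
denominator = 1 − 3.392359 = -2.392359
p = -1.275758 / -2.392359 = 0.5333

p = 0.5333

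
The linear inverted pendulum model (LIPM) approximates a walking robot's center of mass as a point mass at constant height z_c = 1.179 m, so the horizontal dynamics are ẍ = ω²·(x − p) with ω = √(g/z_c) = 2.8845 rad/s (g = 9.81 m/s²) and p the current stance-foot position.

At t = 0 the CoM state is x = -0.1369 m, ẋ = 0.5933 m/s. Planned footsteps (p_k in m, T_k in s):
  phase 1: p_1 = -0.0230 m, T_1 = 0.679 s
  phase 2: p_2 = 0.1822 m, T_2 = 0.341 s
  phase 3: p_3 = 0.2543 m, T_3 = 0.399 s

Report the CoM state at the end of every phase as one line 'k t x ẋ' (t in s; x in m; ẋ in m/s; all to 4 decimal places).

phase 1: p=-0.0230, T=0.679, ωT=1.958576, cosh=3.615140, sinh=3.474081; start (x,ẋ)=(-0.136900, 0.593300) → end (x,ẋ)=(0.279804, 1.003472)
phase 2: p=0.1822, T=0.341, ωT=0.983615, cosh=1.524031, sinh=1.150074; start (x,ẋ)=(0.279804, 1.003472) → end (x,ẋ)=(0.731044, 1.853112)
phase 3: p=0.2543, T=0.399, ωT=1.150915, cosh=1.738716, sinh=1.422369; start (x,ẋ)=(0.731044, 1.853112) → end (x,ẋ)=(1.997006, 5.178033)

1 0.6790 0.2798 1.0035
2 1.0200 0.7310 1.8531
3 1.4190 1.9970 5.1780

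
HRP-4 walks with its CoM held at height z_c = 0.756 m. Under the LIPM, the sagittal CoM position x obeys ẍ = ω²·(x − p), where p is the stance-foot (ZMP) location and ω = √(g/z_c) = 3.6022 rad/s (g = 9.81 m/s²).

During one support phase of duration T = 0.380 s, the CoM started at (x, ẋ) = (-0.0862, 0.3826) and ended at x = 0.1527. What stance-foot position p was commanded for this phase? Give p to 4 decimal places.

ωT = 3.6022·0.380 = 1.368836; cosh(ωT) = 2.092588, sinh(ωT) = 1.838185
x(T) = p + (x₀−p)·cosh(ωT) + (ẋ₀/ω)·sinh(ωT) ⇒ p·(1 − cosh) = x(T) − x₀·cosh − (ẋ₀/ω)·sinh
numerator   = 0.1527 − (-0.0862)·2.092588 − (0.3826/3.6022)·1.838185 = 0.137842
denominator = 1 − 2.092588 = -1.092588
p = 0.137842 / -1.092588 = -0.1262

p = -0.1262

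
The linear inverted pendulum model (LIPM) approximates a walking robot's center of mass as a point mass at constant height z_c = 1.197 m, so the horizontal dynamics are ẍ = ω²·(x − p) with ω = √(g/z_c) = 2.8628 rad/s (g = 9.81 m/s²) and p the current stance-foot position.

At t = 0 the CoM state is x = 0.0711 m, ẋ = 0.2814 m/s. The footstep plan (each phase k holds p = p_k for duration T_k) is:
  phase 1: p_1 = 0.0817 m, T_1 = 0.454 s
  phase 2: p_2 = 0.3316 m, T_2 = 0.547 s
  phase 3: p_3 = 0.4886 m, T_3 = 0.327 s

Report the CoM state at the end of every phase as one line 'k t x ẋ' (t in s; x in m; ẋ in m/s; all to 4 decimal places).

1 0.4540 0.2277 0.5030
2 1.0010 0.4742 0.5755
3 1.3280 0.6844 0.8023

phase 1: p=0.0817, T=0.454, ωT=1.299711, cosh=1.970424, sinh=1.697813; start (x,ẋ)=(0.071100, 0.281400) → end (x,ẋ)=(0.227701, 0.502956)
phase 2: p=0.3316, T=0.547, ωT=1.565952, cosh=2.498059, sinh=2.289170; start (x,ẋ)=(0.227701, 0.502956) → end (x,ẋ)=(0.474230, 0.575516)
phase 3: p=0.4886, T=0.327, ωT=0.936136, cosh=1.471124, sinh=1.078984; start (x,ẋ)=(0.474230, 0.575516) → end (x,ẋ)=(0.684371, 0.802269)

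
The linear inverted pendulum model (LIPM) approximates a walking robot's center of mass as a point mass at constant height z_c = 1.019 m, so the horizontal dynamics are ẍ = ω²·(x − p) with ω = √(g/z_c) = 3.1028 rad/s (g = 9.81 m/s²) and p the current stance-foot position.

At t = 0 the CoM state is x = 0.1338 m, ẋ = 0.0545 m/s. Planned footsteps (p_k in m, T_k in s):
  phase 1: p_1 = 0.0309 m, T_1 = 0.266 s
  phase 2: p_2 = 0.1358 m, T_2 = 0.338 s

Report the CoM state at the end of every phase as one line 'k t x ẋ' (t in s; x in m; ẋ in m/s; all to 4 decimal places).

phase 1: p=0.0309, T=0.266, ωT=0.825345, cosh=1.360376, sinh=0.922292; start (x,ẋ)=(0.133800, 0.054500) → end (x,ẋ)=(0.187083, 0.368608)
phase 2: p=0.1358, T=0.338, ωT=1.048746, cosh=1.602224, sinh=1.251847; start (x,ẋ)=(0.187083, 0.368608) → end (x,ẋ)=(0.366684, 0.789786)

1 0.2660 0.1871 0.3686
2 0.6040 0.3667 0.7898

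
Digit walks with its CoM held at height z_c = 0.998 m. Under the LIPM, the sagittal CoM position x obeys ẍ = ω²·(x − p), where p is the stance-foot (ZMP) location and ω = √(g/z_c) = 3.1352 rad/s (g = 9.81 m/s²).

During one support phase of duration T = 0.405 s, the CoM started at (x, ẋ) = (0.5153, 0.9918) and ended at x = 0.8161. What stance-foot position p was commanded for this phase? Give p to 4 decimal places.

p = 0.7520

ωT = 3.1352·0.405 = 1.269756; cosh(ωT) = 1.920442, sinh(ωT) = 1.639542
x(T) = p + (x₀−p)·cosh(ωT) + (ẋ₀/ω)·sinh(ωT) ⇒ p·(1 − cosh) = x(T) − x₀·cosh − (ẋ₀/ω)·sinh
numerator   = 0.8161 − (0.5153)·1.920442 − (0.9918/3.1352)·1.639542 = -0.692162
denominator = 1 − 1.920442 = -0.920442
p = -0.692162 / -0.920442 = 0.7520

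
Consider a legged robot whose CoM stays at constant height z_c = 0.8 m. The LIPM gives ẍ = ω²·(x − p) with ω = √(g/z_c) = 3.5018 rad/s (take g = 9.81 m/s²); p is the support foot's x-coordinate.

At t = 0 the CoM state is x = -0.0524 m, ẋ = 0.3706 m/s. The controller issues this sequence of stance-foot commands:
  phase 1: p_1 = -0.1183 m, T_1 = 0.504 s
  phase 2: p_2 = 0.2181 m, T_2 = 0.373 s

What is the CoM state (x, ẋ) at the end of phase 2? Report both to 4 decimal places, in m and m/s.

phase 1: p=-0.1183, T=0.504, ωT=1.764907, cosh=3.006116, sinh=2.834914; start (x,ẋ)=(-0.052400, 0.370600) → end (x,ẋ)=(0.379826, 1.768276)
phase 2: p=0.2181, T=0.373, ωT=1.306171, cosh=1.981433, sinh=1.710578; start (x,ẋ)=(0.379826, 1.768276) → end (x,ẋ)=(1.402326, 4.472474)

x = 1.4023, ẋ = 4.4725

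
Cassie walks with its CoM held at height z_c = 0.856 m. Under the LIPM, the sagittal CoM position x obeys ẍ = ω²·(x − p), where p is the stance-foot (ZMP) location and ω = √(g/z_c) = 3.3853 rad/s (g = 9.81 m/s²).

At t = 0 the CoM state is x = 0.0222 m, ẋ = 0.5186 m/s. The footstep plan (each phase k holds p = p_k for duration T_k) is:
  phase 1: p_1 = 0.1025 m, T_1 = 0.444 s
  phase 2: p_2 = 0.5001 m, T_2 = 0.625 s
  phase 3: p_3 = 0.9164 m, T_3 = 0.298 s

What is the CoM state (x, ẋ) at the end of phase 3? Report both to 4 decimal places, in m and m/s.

x = -0.5356, ẋ = -4.3345

phase 1: p=0.1025, T=0.444, ωT=1.503073, cosh=2.358964, sinh=2.136519; start (x,ẋ)=(0.022200, 0.518600) → end (x,ẋ)=(0.240372, 0.642569)
phase 2: p=0.5001, T=0.625, ωT=2.115813, cosh=4.208430, sinh=4.087894; start (x,ẋ)=(0.240372, 0.642569) → end (x,ẋ)=(0.182983, -0.890103)
phase 3: p=0.9164, T=0.298, ωT=1.008819, cosh=1.553505, sinh=1.188856; start (x,ẋ)=(0.182983, -0.890103) → end (x,ẋ)=(-0.535556, -4.334516)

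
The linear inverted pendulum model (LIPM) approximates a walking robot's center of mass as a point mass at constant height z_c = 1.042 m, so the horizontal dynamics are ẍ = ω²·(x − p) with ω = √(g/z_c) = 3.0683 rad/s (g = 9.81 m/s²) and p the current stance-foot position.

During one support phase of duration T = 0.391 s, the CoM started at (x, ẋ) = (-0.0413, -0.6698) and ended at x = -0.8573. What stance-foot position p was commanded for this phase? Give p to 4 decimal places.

ωT = 3.0683·0.391 = 1.199705; cosh(ωT) = 1.810211, sinh(ωT) = 1.508928
x(T) = p + (x₀−p)·cosh(ωT) + (ẋ₀/ω)·sinh(ωT) ⇒ p·(1 − cosh) = x(T) − x₀·cosh − (ẋ₀/ω)·sinh
numerator   = -0.8573 − (-0.0413)·1.810211 − (-0.6698/3.0683)·1.508928 = -0.453144
denominator = 1 − 1.810211 = -0.810211
p = -0.453144 / -0.810211 = 0.5593

p = 0.5593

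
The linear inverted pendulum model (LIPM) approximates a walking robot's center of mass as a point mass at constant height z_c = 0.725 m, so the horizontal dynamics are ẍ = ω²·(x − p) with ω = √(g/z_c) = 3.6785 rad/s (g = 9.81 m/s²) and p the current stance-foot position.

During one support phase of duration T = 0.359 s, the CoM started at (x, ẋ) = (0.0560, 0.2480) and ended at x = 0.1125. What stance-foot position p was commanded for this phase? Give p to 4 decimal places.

ωT = 3.6785·0.359 = 1.320582; cosh(ωT) = 2.006289, sinh(ωT) = 1.739309
x(T) = p + (x₀−p)·cosh(ωT) + (ẋ₀/ω)·sinh(ωT) ⇒ p·(1 − cosh) = x(T) − x₀·cosh − (ẋ₀/ω)·sinh
numerator   = 0.1125 − (0.0560)·2.006289 − (0.2480/3.6785)·1.739309 = -0.117114
denominator = 1 − 2.006289 = -1.006289
p = -0.117114 / -1.006289 = 0.1164

p = 0.1164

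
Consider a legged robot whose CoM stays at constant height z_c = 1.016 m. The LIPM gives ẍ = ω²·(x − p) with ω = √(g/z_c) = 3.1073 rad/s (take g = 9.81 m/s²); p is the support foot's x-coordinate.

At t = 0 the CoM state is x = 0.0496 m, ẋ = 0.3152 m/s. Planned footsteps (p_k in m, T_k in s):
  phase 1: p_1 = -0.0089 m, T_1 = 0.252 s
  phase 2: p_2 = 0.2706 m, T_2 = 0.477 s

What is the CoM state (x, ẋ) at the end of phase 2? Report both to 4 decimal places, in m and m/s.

phase 1: p=-0.0089, T=0.252, ωT=0.783040, cosh=1.322564, sinh=0.865549; start (x,ẋ)=(0.049600, 0.315200) → end (x,ẋ)=(0.156270, 0.574209)
phase 2: p=0.2706, T=0.477, ωT=1.482182, cosh=2.314842, sinh=2.087700; start (x,ẋ)=(0.156270, 0.574209) → end (x,ẋ)=(0.391738, 0.587532)

x = 0.3917, ẋ = 0.5875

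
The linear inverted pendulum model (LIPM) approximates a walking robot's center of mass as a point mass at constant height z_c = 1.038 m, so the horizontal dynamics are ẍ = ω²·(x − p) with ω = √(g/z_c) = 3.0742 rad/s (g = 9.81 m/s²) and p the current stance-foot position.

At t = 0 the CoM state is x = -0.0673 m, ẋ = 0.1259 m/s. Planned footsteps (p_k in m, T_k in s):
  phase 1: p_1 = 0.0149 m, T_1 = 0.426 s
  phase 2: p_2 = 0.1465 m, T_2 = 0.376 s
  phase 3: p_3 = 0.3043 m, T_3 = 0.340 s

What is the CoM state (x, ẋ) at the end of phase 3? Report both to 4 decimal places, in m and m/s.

phase 1: p=0.0149, T=0.426, ωT=1.309609, cosh=1.987326, sinh=1.717400; start (x,ẋ)=(-0.067300, 0.125900) → end (x,ẋ)=(-0.078124, -0.183781)
phase 2: p=0.1465, T=0.376, ωT=1.155899, cosh=1.745827, sinh=1.431052; start (x,ẋ)=(-0.078124, -0.183781) → end (x,ẋ)=(-0.331206, -1.309049)
phase 3: p=0.3043, T=0.340, ωT=1.045228, cosh=1.597829, sinh=1.246218; start (x,ẋ)=(-0.331206, -1.309049) → end (x,ẋ)=(-1.241791, -4.526337)

x = -1.2418, ẋ = -4.5263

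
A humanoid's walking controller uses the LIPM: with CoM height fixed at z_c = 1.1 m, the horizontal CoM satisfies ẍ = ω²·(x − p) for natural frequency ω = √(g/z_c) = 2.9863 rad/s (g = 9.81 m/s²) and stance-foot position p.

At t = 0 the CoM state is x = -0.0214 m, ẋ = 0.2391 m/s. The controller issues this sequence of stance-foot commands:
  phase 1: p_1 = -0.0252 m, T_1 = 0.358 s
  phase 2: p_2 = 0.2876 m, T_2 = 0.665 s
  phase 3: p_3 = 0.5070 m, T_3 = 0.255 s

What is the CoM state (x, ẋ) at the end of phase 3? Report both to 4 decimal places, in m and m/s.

x = -0.3245, ẋ = -2.1124

phase 1: p=-0.0252, T=0.358, ωT=1.069095, cosh=1.628031, sinh=1.284712; start (x,ẋ)=(-0.021400, 0.239100) → end (x,ẋ)=(0.083848, 0.403841)
phase 2: p=0.2876, T=0.665, ωT=1.985890, cosh=3.711392, sinh=3.574133; start (x,ẋ)=(0.083848, 0.403841) → end (x,ẋ)=(0.014730, -0.675923)
phase 3: p=0.5070, T=0.255, ωT=0.761506, cosh=1.304231, sinh=0.837269; start (x,ẋ)=(0.014730, -0.675923) → end (x,ẋ)=(-0.324542, -2.112399)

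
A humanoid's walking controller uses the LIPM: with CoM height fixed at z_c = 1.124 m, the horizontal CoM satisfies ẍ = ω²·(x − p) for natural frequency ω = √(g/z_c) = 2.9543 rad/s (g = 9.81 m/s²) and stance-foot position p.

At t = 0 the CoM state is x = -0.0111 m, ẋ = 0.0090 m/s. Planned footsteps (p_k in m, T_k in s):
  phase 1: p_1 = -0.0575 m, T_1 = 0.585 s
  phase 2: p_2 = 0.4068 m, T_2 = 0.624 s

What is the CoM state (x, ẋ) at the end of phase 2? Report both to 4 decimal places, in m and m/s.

phase 1: p=-0.0575, T=0.585, ωT=1.728265, cosh=2.904235, sinh=2.726643; start (x,ẋ)=(-0.011100, 0.009000) → end (x,ẋ)=(0.085563, 0.399905)
phase 2: p=0.4068, T=0.624, ωT=1.843483, cosh=3.238387, sinh=3.080122; start (x,ẋ)=(0.085563, 0.399905) → end (x,ẋ)=(-0.216553, -1.628082)

x = -0.2166, ẋ = -1.6281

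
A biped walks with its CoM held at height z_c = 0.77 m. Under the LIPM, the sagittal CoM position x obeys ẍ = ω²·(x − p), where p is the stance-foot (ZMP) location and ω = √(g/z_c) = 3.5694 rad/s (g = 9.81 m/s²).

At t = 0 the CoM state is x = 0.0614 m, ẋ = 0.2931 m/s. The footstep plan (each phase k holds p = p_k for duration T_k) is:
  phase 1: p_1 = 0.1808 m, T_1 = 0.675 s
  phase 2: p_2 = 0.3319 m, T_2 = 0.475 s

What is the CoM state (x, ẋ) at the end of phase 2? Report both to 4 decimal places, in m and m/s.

phase 1: p=0.1808, T=0.675, ωT=2.409345, cosh=5.608272, sinh=5.518398; start (x,ẋ)=(0.061400, 0.293100) → end (x,ẋ)=(-0.035686, -0.708081)
phase 2: p=0.3319, T=0.475, ωT=1.695465, cosh=2.816347, sinh=2.632833; start (x,ẋ)=(-0.035686, -0.708081) → end (x,ẋ)=(-1.225640, -5.448645)

x = -1.2256, ẋ = -5.4486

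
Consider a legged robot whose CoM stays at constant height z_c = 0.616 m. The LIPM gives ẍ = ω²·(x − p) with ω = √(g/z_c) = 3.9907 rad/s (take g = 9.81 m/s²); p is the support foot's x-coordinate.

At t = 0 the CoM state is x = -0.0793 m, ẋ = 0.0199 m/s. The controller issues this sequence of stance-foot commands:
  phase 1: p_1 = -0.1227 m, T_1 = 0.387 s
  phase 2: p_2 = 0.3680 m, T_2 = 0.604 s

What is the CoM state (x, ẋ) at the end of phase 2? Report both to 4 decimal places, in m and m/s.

phase 1: p=-0.1227, T=0.387, ωT=1.544401, cosh=2.449302, sinh=2.235862; start (x,ẋ)=(-0.079300, 0.019900) → end (x,ẋ)=(-0.005251, 0.435984)
phase 2: p=0.3680, T=0.604, ωT=2.410383, cosh=5.614002, sinh=5.524222; start (x,ẋ)=(-0.005251, 0.435984) → end (x,ẋ)=(-1.123910, -5.780891)

x = -1.1239, ẋ = -5.7809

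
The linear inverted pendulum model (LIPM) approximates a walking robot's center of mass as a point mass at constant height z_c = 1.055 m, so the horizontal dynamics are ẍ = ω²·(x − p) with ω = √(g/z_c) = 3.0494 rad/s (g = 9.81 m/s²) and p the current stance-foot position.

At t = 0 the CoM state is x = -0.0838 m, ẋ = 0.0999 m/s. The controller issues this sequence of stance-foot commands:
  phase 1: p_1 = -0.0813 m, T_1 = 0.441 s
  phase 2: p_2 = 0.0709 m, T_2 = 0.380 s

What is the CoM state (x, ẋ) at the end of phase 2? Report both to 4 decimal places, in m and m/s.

x = -0.0119, ẋ = -0.0980

phase 1: p=-0.0813, T=0.441, ωT=1.344785, cosh=2.048979, sinh=1.788384; start (x,ẋ)=(-0.083800, 0.099900) → end (x,ẋ)=(-0.027834, 0.191059)
phase 2: p=0.0709, T=0.380, ωT=1.158772, cosh=1.749945, sinh=1.436074; start (x,ẋ)=(-0.027834, 0.191059) → end (x,ẋ)=(-0.011902, -0.098029)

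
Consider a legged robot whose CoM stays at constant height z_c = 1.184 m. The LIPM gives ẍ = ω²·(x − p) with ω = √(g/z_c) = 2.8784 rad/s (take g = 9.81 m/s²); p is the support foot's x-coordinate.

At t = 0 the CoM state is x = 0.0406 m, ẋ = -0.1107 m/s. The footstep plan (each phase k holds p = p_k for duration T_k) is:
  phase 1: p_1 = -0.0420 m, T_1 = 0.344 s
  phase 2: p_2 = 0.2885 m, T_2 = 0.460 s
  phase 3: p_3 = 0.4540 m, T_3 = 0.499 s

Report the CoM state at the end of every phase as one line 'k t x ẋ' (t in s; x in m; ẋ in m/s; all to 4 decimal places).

1 0.3440 0.0399 0.1063
2 0.8040 -0.1473 -1.0358
3 1.3030 -1.5956 -5.7344

phase 1: p=-0.0420, T=0.344, ωT=0.990170, cosh=1.531602, sinh=1.160089; start (x,ẋ)=(0.040600, -0.110700) → end (x,ẋ)=(0.039895, 0.106269)
phase 2: p=0.2885, T=0.460, ωT=1.324064, cosh=2.012359, sinh=1.746307; start (x,ẋ)=(0.039895, 0.106269) → end (x,ẋ)=(-0.147310, -1.035780)
phase 3: p=0.4540, T=0.499, ωT=1.436322, cosh=2.221500, sinh=1.983699; start (x,ẋ)=(-0.147310, -1.035780) → end (x,ẋ)=(-1.595636, -5.734393)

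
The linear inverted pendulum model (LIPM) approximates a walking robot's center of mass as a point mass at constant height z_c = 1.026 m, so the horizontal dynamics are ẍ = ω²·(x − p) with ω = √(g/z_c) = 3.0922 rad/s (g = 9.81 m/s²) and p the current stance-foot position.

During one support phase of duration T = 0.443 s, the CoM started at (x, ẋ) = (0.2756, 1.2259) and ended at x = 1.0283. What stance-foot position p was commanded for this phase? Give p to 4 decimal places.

ωT = 3.0922·0.443 = 1.369845; cosh(ωT) = 2.094443, sinh(ωT) = 1.840296
x(T) = p + (x₀−p)·cosh(ωT) + (ẋ₀/ω)·sinh(ωT) ⇒ p·(1 − cosh) = x(T) − x₀·cosh − (ẋ₀/ω)·sinh
numerator   = 1.0283 − (0.2756)·2.094443 − (1.2259/3.0922)·1.840296 = -0.278512
denominator = 1 − 2.094443 = -1.094443
p = -0.278512 / -1.094443 = 0.2545

p = 0.2545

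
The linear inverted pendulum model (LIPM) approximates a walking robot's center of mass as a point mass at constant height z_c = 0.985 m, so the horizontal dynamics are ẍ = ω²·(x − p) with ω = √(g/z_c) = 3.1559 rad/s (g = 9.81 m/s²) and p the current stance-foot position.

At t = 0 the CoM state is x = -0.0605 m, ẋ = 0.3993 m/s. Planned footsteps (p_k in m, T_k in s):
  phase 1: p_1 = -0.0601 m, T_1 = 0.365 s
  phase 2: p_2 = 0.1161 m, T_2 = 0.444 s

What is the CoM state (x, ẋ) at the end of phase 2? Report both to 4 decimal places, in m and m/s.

x = 0.5419, ẋ = 1.5120

phase 1: p=-0.0601, T=0.365, ωT=1.151903, cosh=1.740122, sinh=1.424088; start (x,ẋ)=(-0.060500, 0.399300) → end (x,ẋ)=(0.119387, 0.693033)
phase 2: p=0.1161, T=0.444, ωT=1.401220, cosh=2.153223, sinh=1.906926; start (x,ẋ)=(0.119387, 0.693033) → end (x,ẋ)=(0.541936, 1.512033)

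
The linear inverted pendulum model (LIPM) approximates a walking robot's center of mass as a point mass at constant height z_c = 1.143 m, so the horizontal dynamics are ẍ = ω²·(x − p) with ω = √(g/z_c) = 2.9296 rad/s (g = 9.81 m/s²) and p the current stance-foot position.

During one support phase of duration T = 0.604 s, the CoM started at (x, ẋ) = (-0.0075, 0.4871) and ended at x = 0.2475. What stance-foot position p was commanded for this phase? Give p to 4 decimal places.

p = 0.1008

ωT = 2.9296·0.604 = 1.769478; cosh(ωT) = 3.019107, sinh(ωT) = 2.848685
x(T) = p + (x₀−p)·cosh(ωT) + (ẋ₀/ω)·sinh(ωT) ⇒ p·(1 − cosh) = x(T) − x₀·cosh − (ẋ₀/ω)·sinh
numerator   = 0.2475 − (-0.0075)·3.019107 − (0.4871/2.9296)·2.848685 = -0.203503
denominator = 1 − 3.019107 = -2.019107
p = -0.203503 / -2.019107 = 0.1008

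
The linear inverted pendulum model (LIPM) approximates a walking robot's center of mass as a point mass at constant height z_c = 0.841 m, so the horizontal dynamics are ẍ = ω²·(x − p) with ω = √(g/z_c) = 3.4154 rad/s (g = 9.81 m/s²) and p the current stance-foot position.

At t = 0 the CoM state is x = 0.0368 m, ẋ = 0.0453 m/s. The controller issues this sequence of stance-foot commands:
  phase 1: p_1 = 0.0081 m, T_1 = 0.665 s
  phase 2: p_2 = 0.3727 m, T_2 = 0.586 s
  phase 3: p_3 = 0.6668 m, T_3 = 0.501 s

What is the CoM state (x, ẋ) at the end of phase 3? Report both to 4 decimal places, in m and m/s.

phase 1: p=0.0081, T=0.665, ωT=2.271241, cosh=4.897302, sinh=4.794118; start (x,ẋ)=(0.036800, 0.045300) → end (x,ẋ)=(0.212239, 0.691777)
phase 2: p=0.3727, T=0.586, ωT=2.001424, cosh=3.767366, sinh=3.632223; start (x,ẋ)=(0.212239, 0.691777) → end (x,ẋ)=(0.503879, 0.615580)
phase 3: p=0.6668, T=0.501, ωT=1.711115, cosh=2.857898, sinh=2.677234; start (x,ẋ)=(0.503879, 0.615580) → end (x,ẋ)=(0.683723, 0.269540)

x = 0.6837, ẋ = 0.2695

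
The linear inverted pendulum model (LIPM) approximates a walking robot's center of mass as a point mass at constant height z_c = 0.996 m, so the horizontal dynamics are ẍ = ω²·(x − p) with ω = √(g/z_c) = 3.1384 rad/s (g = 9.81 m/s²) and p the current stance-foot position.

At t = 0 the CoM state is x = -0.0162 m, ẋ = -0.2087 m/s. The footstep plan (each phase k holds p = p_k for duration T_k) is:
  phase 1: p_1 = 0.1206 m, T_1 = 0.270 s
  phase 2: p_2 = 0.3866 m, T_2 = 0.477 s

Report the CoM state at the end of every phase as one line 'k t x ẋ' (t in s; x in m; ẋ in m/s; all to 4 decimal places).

1 0.2700 -0.1317 -0.6971
2 0.7470 -1.3007 -5.0875

phase 1: p=0.1206, T=0.270, ωT=0.847368, cosh=1.381019, sinh=0.952478; start (x,ẋ)=(-0.016200, -0.208700) → end (x,ẋ)=(-0.131662, -0.697149)
phase 2: p=0.3866, T=0.477, ωT=1.497017, cosh=2.346068, sinh=2.122271; start (x,ẋ)=(-0.131662, -0.697149) → end (x,ẋ)=(-1.300709, -5.087462)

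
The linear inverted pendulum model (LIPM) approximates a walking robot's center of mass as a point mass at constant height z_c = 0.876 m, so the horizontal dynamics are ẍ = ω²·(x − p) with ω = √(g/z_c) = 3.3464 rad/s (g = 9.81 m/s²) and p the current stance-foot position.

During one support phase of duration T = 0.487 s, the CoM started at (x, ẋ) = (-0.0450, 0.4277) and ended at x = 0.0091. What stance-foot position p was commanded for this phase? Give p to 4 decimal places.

p = 0.1123

ωT = 3.3464·0.487 = 1.629697; cosh(ωT) = 2.649158, sinh(ωT) = 2.453169
x(T) = p + (x₀−p)·cosh(ωT) + (ẋ₀/ω)·sinh(ωT) ⇒ p·(1 − cosh) = x(T) − x₀·cosh − (ẋ₀/ω)·sinh
numerator   = 0.0091 − (-0.0450)·2.649158 − (0.4277/3.3464)·2.453169 = -0.185225
denominator = 1 − 2.649158 = -1.649158
p = -0.185225 / -1.649158 = 0.1123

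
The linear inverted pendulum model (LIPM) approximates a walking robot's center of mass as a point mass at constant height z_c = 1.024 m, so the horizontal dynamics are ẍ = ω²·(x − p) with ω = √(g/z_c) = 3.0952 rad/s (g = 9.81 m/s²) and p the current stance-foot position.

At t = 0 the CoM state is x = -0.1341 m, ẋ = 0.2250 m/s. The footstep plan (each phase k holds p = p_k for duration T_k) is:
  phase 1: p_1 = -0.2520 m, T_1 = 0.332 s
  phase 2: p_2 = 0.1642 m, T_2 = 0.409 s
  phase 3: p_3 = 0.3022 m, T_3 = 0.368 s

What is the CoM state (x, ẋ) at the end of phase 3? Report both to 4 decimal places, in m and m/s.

x = 0.6912, ẋ = 1.4525

phase 1: p=-0.2520, T=0.332, ωT=1.027606, cosh=1.576116, sinh=1.218253; start (x,ẋ)=(-0.134100, 0.225000) → end (x,ẋ)=(0.022383, 0.799196)
phase 2: p=0.1642, T=0.409, ωT=1.265937, cosh=1.914194, sinh=1.632219; start (x,ẋ)=(0.022383, 0.799196) → end (x,ẋ)=(0.314181, 0.813350)
phase 3: p=0.3022, T=0.368, ωT=1.139034, cosh=1.721938, sinh=1.401810; start (x,ẋ)=(0.314181, 0.813350) → end (x,ẋ)=(0.691196, 1.452524)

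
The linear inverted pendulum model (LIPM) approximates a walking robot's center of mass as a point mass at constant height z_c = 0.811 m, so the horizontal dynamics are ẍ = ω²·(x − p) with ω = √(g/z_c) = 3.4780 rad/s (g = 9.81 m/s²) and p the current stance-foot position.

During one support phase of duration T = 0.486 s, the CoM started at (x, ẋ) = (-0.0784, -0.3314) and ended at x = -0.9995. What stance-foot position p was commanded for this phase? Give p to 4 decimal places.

p = 0.2941

ωT = 3.4780·0.486 = 1.690308; cosh(ωT) = 2.802806, sinh(ωT) = 2.618344
x(T) = p + (x₀−p)·cosh(ωT) + (ẋ₀/ω)·sinh(ωT) ⇒ p·(1 − cosh) = x(T) − x₀·cosh − (ẋ₀/ω)·sinh
numerator   = -0.9995 − (-0.0784)·2.802806 − (-0.3314/3.4780)·2.618344 = -0.530272
denominator = 1 − 2.802806 = -1.802806
p = -0.530272 / -1.802806 = 0.2941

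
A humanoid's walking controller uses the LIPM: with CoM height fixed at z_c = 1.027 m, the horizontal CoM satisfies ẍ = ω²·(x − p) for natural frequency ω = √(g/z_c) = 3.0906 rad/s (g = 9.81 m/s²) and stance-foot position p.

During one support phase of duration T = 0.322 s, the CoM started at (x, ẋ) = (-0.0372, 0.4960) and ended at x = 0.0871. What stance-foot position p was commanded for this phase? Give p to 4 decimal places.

ωT = 3.0906·0.322 = 0.995173; cosh(ωT) = 1.537426, sinh(ωT) = 1.167767
x(T) = p + (x₀−p)·cosh(ωT) + (ẋ₀/ω)·sinh(ωT) ⇒ p·(1 − cosh) = x(T) − x₀·cosh − (ẋ₀/ω)·sinh
numerator   = 0.0871 − (-0.0372)·1.537426 − (0.4960/3.0906)·1.167767 = -0.043119
denominator = 1 − 1.537426 = -0.537426
p = -0.043119 / -0.537426 = 0.0802

p = 0.0802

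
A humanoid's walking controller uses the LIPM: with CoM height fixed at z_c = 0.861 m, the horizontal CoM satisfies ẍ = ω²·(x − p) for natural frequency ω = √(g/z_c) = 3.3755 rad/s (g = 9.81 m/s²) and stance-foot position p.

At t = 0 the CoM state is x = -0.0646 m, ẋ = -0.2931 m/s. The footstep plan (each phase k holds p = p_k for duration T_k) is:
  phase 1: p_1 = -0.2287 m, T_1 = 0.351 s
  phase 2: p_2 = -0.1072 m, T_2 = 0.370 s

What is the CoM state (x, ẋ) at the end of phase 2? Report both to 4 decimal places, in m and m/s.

phase 1: p=-0.2287, T=0.351, ωT=1.184800, cosh=1.787921, sinh=1.482114; start (x,ẋ)=(-0.064600, -0.293100) → end (x,ẋ)=(-0.063996, 0.296932)
phase 2: p=-0.1072, T=0.370, ωT=1.248935, cosh=1.886719, sinh=1.599909; start (x,ẋ)=(-0.063996, 0.296932) → end (x,ẋ)=(0.115052, 0.793548)

x = 0.1151, ẋ = 0.7935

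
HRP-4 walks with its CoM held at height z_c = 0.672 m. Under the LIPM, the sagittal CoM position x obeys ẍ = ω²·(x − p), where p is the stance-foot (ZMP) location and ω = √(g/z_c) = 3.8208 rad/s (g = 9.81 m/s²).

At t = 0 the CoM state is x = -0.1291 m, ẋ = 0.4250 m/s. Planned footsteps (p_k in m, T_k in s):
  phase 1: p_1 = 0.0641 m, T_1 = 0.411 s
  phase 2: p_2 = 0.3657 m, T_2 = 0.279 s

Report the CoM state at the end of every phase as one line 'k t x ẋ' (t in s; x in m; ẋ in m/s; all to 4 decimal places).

1 0.4110 -0.1646 -0.6320
2 0.6900 -0.7072 -3.6193

phase 1: p=0.0641, T=0.411, ωT=1.570349, cosh=2.508149, sinh=2.300176; start (x,ẋ)=(-0.129100, 0.425000) → end (x,ẋ)=(-0.164618, -0.631978)
phase 2: p=0.3657, T=0.279, ωT=1.066003, cosh=1.624066, sinh=1.279684; start (x,ẋ)=(-0.164618, -0.631978) → end (x,ẋ)=(-0.707238, -3.619321)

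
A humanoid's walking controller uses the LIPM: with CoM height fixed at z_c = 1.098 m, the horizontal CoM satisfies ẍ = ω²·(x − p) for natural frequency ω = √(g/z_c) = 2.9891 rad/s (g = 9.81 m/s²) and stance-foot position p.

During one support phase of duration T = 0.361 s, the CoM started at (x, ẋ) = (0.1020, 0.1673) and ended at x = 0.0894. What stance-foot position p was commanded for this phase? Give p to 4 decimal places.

p = 0.2353

ωT = 2.9891·0.361 = 1.079065; cosh(ωT) = 1.640921, sinh(ωT) = 1.301007
x(T) = p + (x₀−p)·cosh(ωT) + (ẋ₀/ω)·sinh(ωT) ⇒ p·(1 − cosh) = x(T) − x₀·cosh − (ẋ₀/ω)·sinh
numerator   = 0.0894 − (0.1020)·1.640921 − (0.1673/2.9891)·1.301007 = -0.150791
denominator = 1 − 1.640921 = -0.640921
p = -0.150791 / -0.640921 = 0.2353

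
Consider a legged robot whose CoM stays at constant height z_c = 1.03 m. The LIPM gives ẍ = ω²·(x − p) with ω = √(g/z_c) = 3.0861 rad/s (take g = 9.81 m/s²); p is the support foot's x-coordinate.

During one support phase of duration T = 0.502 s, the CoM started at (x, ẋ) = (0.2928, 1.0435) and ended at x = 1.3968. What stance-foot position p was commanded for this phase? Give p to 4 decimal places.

ωT = 3.0861·0.502 = 1.549222; cosh(ωT) = 2.460110, sinh(ωT) = 2.247697
x(T) = p + (x₀−p)·cosh(ωT) + (ẋ₀/ω)·sinh(ωT) ⇒ p·(1 − cosh) = x(T) − x₀·cosh − (ẋ₀/ω)·sinh
numerator   = 1.3968 − (0.2928)·2.460110 − (1.0435/3.0861)·2.247697 = -0.083532
denominator = 1 − 2.460110 = -1.460110
p = -0.083532 / -1.460110 = 0.0572

p = 0.0572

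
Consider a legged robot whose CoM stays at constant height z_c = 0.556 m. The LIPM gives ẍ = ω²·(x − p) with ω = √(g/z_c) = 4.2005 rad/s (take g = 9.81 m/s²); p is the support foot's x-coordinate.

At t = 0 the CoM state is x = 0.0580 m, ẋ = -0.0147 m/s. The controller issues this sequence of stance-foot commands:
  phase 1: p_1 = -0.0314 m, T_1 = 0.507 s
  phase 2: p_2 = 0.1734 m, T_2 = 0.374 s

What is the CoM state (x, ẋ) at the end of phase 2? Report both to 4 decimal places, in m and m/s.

phase 1: p=-0.0314, T=0.507, ωT=2.129653, cosh=4.265415, sinh=4.146537; start (x,ẋ)=(0.058000, -0.014700) → end (x,ẋ)=(0.335417, 1.494425)
phase 2: p=0.1734, T=0.374, ωT=1.570987, cosh=2.509617, sinh=2.301777; start (x,ẋ)=(0.335417, 1.494425) → end (x,ẋ)=(1.398911, 5.316915)

x = 1.3989, ẋ = 5.3169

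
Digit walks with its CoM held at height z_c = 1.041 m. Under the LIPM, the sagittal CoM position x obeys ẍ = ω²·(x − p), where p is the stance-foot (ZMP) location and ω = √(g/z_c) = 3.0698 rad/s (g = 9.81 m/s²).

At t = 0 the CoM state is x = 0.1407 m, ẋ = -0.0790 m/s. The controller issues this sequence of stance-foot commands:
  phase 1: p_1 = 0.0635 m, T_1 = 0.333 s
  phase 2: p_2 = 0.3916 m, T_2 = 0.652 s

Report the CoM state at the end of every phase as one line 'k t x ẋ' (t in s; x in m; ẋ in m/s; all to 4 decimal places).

phase 1: p=0.0635, T=0.333, ωT=1.022243, cosh=1.569605, sinh=1.209818; start (x,ẋ)=(0.140700, -0.079000) → end (x,ẋ)=(0.153539, 0.162714)
phase 2: p=0.3916, T=0.652, ωT=2.001510, cosh=3.767675, sinh=3.632544; start (x,ẋ)=(0.153539, 0.162714) → end (x,ẋ)=(-0.312793, -2.041604)

1 0.3330 0.1535 0.1627
2 0.9850 -0.3128 -2.0416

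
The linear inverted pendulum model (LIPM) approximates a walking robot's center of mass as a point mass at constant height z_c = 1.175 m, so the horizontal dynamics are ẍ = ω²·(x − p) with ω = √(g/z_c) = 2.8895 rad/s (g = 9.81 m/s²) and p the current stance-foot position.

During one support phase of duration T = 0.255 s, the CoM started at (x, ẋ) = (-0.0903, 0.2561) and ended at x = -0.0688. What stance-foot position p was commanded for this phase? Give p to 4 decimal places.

p = 0.0853

ωT = 2.8895·0.255 = 0.736823; cosh(ωT) = 1.283959, sinh(ωT) = 0.805327
x(T) = p + (x₀−p)·cosh(ωT) + (ẋ₀/ω)·sinh(ωT) ⇒ p·(1 − cosh) = x(T) − x₀·cosh − (ẋ₀/ω)·sinh
numerator   = -0.0688 − (-0.0903)·1.283959 − (0.2561/2.8895)·0.805327 = -0.024236
denominator = 1 − 1.283959 = -0.283959
p = -0.024236 / -0.283959 = 0.0853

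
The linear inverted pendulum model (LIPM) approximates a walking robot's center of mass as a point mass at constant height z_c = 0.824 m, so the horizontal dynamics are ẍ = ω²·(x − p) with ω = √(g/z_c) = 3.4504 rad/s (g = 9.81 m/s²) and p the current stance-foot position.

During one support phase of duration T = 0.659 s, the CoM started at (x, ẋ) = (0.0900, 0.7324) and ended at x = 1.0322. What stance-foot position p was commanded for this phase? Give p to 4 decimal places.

p = 0.1100

ωT = 3.4504·0.659 = 2.273814; cosh(ωT) = 4.909652, sinh(ωT) = 4.806733
x(T) = p + (x₀−p)·cosh(ωT) + (ẋ₀/ω)·sinh(ωT) ⇒ p·(1 − cosh) = x(T) − x₀·cosh − (ẋ₀/ω)·sinh
numerator   = 1.0322 − (0.0900)·4.909652 − (0.7324/3.4504)·4.806733 = -0.429971
denominator = 1 − 4.909652 = -3.909652
p = -0.429971 / -3.909652 = 0.1100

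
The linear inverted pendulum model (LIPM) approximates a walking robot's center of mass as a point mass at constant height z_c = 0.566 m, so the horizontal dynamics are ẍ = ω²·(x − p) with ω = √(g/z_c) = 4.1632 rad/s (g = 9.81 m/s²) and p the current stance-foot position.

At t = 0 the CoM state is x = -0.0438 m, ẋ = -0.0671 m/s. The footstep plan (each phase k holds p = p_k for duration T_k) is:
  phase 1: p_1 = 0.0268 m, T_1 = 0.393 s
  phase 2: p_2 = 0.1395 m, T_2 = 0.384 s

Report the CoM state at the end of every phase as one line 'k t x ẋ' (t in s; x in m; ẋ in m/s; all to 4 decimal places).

1 0.3930 -0.2012 -0.9049
2 0.7770 -1.2531 -5.6938

phase 1: p=0.0268, T=0.393, ωT=1.636138, cosh=2.665014, sinh=2.470283; start (x,ẋ)=(-0.043800, -0.067100) → end (x,ẋ)=(-0.201165, -0.904893)
phase 2: p=0.1395, T=0.384, ωT=1.598669, cosh=2.574304, sinh=2.372139; start (x,ẋ)=(-0.201165, -0.904893) → end (x,ẋ)=(-1.253071, -5.693766)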